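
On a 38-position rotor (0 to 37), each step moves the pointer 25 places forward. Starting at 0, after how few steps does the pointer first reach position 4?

26

The inverse of 25 mod 38 is 35 (since 25·35 = 875 ≡ 1).
So x ≡ 35·4 = 140 ≡ 26 (mod 38).
Check: 25·26 = 650 = 17·38 + 4.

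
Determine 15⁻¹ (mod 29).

15·2 = 30 = 1·29 + 1, so 15⁻¹ ≡ 2 (mod 29).

2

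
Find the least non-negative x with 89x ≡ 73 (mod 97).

3

The inverse of 89 mod 97 is 12 (since 89·12 = 1068 ≡ 1).
So x ≡ 12·73 = 876 ≡ 3 (mod 97).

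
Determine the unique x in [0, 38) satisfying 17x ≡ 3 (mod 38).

The inverse of 17 mod 38 is 9 (since 17·9 = 153 ≡ 1).
Multiplying both sides by 9: x ≡ 9·3 = 27 ≡ 27 (mod 38).

27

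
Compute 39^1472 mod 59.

4

Square-and-reduce mod 59: 39^1≡39, 39^2≡46, 39^4≡51, 39^8≡5, 39^16≡25, 39^32≡35, 39^64≡45, 39^128≡19, 39^256≡7, 39^512≡49, 39^1024≡41.
1472 = 64 + 128 + 256 + 1024, so 39^1472 ≡ 45·19·7·41 ≡ 4 (mod 59).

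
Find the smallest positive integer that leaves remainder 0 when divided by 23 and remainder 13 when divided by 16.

x ≡ 13 (mod 16) gives x ∈ {13, 29, 45, 61, 77, 93, 109, 125, …}.
The first of these with x mod 23 = 0 is 253.

253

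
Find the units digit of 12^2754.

4

Last digits of 2^n: 2, 4, 8, 6 (period 4).
2754 leaves remainder 2 on division by 4, so 12^2754 ends in 4.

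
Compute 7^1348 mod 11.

Successive squares of 7 mod 11: 7^1≡7, 7^2≡5, 7^4≡3, 7^8≡9, 7^16≡4, 7^32≡5, 7^64≡3, 7^128≡9, 7^256≡4, 7^512≡5, 7^1024≡3.
1348 = 4 + 64 + 256 + 1024, so 7^1348 ≡ 3·3·4·3 ≡ 9 (mod 11).

9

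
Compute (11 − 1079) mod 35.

17

1079 mod 35 = 29 (since 30·35 = 1050).
(11 − 29) mod 35 = 17.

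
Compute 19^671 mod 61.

Square-and-reduce mod 61: 19^1≡19, 19^2≡56, 19^4≡25, 19^8≡15, 19^16≡42, 19^32≡56, 19^64≡25, 19^128≡15, 19^256≡42, 19^512≡56.
671 = 1 + 2 + 4 + 8 + 16 + 128 + 512, so 19^671 ≡ 19·56·25·15·42·15·56 ≡ 39 (mod 61).

39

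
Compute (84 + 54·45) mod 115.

99

54·45 = 2430.
2430 = 21·115 + 15, so 2430 mod 115 = 15.
(84 + 15) mod 115 = 99.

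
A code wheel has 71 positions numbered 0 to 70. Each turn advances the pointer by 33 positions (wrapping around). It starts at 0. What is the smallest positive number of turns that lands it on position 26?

The inverse of 33 mod 71 is 28 (since 33·28 = 924 ≡ 1).
Multiplying both sides by 28: x ≡ 28·26 = 728 ≡ 18 (mod 71).

18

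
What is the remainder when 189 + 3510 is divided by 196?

3510 mod 196 = 178 (since 17·196 = 3332).
(189 + 178) mod 196 = 171.

171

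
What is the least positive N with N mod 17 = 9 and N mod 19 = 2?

230

Since 19·9 ≡ 1 (mod 17), take x = 2 + 19·((9−2)·9 mod 17) = 2 + 19·12 = 230.
Check: 230 mod 17 = 9, 230 mod 19 = 2.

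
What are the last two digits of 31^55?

51

Successive squares of 31 mod 100: 31^1≡31, 31^2≡61, 31^4≡21, 31^8≡41, 31^16≡81, 31^32≡61.
Since 55 = 1 + 2 + 4 + 16 + 32 in binary, 31^55 ≡ 31·61·21·81·61 ≡ 51 (mod 100).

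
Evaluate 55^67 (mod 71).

Successive squares of 55 mod 71: 55^1≡55, 55^2≡43, 55^4≡3, 55^8≡9, 55^16≡10, 55^32≡29, 55^64≡60.
67 = 1 + 2 + 64, so 55^67 ≡ 55·43·60 ≡ 42 (mod 71).

42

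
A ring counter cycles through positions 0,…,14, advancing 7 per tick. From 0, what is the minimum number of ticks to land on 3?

The inverse of 7 mod 15 is 13 (since 7·13 = 91 ≡ 1).
So x ≡ 13·3 = 39 ≡ 9 (mod 15).

9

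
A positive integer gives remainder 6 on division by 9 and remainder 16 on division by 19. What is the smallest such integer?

Since 19·1 ≡ 1 (mod 9), take x = 16 + 19·((6−16)·1 mod 9) = 16 + 19·8 = 168.
Check: 168 mod 9 = 6, 168 mod 19 = 16.

168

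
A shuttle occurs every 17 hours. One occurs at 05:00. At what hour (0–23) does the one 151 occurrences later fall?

4

151·17 = 2567.
2567 mod 24 = 23 (since 106·24 = 2544).
(5 + 23) mod 24 = 4.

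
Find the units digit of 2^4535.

Powers of 2 mod 10 repeat with period 4: 2, 4, 8, 6.
4535 leaves remainder 3 on division by 4, so 2^4535 ends in 8.

8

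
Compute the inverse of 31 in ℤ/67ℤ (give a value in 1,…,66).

13

67 = 2·31 + 5
31 = 6·5 + 1
5 = 5·1 + 0
Back-substituting gives 31·13 ≡ 1 (mod 67).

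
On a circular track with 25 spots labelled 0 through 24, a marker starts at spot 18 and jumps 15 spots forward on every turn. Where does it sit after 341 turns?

8

341·15 = 5115.
5115 mod 25 = 15 (since 204·25 = 5100).
(18 + 15) mod 25 = 8.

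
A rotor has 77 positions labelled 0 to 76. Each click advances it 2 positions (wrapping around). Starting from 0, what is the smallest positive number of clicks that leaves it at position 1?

2·39 = 78 = 1·77 + 1, so 2⁻¹ ≡ 39 (mod 77).

39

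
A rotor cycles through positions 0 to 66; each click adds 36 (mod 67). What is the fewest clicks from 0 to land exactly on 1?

36·54 = 1944 = 29·67 + 1, so 36⁻¹ ≡ 54 (mod 67).

54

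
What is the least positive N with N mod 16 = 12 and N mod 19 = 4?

156

x ≡ 12 (mod 16) gives x ∈ {12, 28, 44, 60, 76, 92, 108, 124, …}.
The first of these with x mod 19 = 4 is 156.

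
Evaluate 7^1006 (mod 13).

Successive squares of 7 mod 13: 7^1≡7, 7^2≡10, 7^4≡9, 7^8≡3, 7^16≡9, 7^32≡3, 7^64≡9, 7^128≡3, 7^256≡9, 7^512≡3.
Since 1006 = 2 + 4 + 8 + 32 + 64 + 128 + 256 + 512 in binary, 7^1006 ≡ 10·9·3·3·9·3·9·3 ≡ 4 (mod 13).

4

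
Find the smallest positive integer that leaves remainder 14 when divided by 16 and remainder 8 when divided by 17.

110

x ≡ 14 (mod 16) gives x ∈ {14, 30, 46, 62, 78, 94, 110}.
The first of these with x mod 17 = 8 is 110.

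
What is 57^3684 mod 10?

Last digits of 7^n: 7, 9, 3, 1 (period 4).
3684 mod 4 = 0, so the last digit matches 7^4 = 1.

1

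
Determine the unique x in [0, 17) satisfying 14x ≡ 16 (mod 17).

The inverse of 14 mod 17 is 11 (since 14·11 = 154 ≡ 1).
Multiplying both sides by 11: x ≡ 11·16 = 176 ≡ 6 (mod 17).

6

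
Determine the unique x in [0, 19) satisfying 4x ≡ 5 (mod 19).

6

The inverse of 4 mod 19 is 5 (since 4·5 = 20 ≡ 1).
So x ≡ 5·5 = 25 ≡ 6 (mod 19).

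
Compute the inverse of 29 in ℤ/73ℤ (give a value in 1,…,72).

73 = 2·29 + 15
29 = 1·15 + 14
15 = 1·14 + 1
14 = 14·1 + 0
Back-substituting gives 29·68 ≡ 1 (mod 73).

68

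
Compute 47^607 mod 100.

Successive squares of 47 mod 100: 47^1≡47, 47^2≡9, 47^4≡81, 47^8≡61, 47^16≡21, 47^32≡41, 47^64≡81, 47^128≡61, 47^256≡21, 47^512≡41.
607 = 1 + 2 + 4 + 8 + 16 + 64 + 512, so 47^607 ≡ 47·9·81·61·21·81·41 ≡ 63 (mod 100).

63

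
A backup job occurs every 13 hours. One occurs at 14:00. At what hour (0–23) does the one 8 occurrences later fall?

22

8·13 = 104.
104 = 4·24 + 8, so 104 mod 24 = 8.
(14 + 8) mod 24 = 22.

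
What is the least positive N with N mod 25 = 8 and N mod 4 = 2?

x ≡ 2 (mod 4) gives x ∈ {2, 6, 10, 14, 18, 22, 26, 30, …}.
The first of these with x mod 25 = 8 is 58.

58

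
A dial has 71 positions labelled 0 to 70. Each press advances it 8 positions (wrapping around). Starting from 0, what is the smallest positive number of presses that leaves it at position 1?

9

71 = 8·8 + 7
8 = 1·7 + 1
7 = 7·1 + 0
Back-substituting gives 8·9 ≡ 1 (mod 71).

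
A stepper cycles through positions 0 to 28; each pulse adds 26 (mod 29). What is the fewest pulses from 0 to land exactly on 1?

19

29 = 1·26 + 3
26 = 8·3 + 2
3 = 1·2 + 1
2 = 2·1 + 0
Back-substituting gives 26·19 ≡ 1 (mod 29).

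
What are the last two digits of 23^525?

43

By repeated squaring mod 100: 23^1≡23, 23^2≡29, 23^4≡41, 23^8≡81, 23^16≡61, 23^32≡21, 23^64≡41, 23^128≡81, 23^256≡61, 23^512≡21.
Since 525 = 1 + 4 + 8 + 512 in binary, 23^525 ≡ 23·41·81·21 ≡ 43 (mod 100).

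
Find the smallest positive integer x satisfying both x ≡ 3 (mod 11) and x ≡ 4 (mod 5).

x ≡ 4 (mod 5) gives x ∈ {4, 9, 14}.
The first of these with x mod 11 = 3 is 14.

14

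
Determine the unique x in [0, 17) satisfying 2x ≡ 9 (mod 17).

13

The inverse of 2 mod 17 is 9 (since 2·9 = 18 ≡ 1).
So x ≡ 9·9 = 81 ≡ 13 (mod 17).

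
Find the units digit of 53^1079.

7

Powers of 3 mod 10 repeat with period 4: 3, 9, 7, 1.
1079 leaves remainder 3 on division by 4, so 53^1079 ends in 7.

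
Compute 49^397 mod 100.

Successive squares of 49 mod 100: 49^1≡49, 49^2≡1, 49^4≡1, 49^8≡1, 49^16≡1, 49^32≡1, 49^64≡1, 49^128≡1, 49^256≡1.
397 = 1 + 4 + 8 + 128 + 256, so 49^397 ≡ 49·1·1·1·1 ≡ 49 (mod 100).

49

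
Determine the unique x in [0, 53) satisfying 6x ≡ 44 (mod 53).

The inverse of 6 mod 53 is 9 (since 6·9 = 54 ≡ 1).
Multiplying both sides by 9: x ≡ 9·44 = 396 ≡ 25 (mod 53).

25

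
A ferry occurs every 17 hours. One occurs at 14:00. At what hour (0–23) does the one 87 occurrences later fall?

5

87·17 = 1479.
1479 = 61·24 + 15, so 1479 mod 24 = 15.
(14 + 15) mod 24 = 5.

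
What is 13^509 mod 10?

3

The units digit of 13^n cycles with period 4: 3, 9, 7, 1, …
509 leaves remainder 1 on division by 4, so 13^509 ends in 3.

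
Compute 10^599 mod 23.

19

By repeated squaring mod 23: 10^1≡10, 10^2≡8, 10^4≡18, 10^8≡2, 10^16≡4, 10^32≡16, 10^64≡3, 10^128≡9, 10^256≡12, 10^512≡6.
599 = 1 + 2 + 4 + 16 + 64 + 512, so 10^599 ≡ 10·8·18·4·3·6 ≡ 19 (mod 23).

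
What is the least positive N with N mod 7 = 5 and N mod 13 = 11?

89

Since 13·6 ≡ 1 (mod 7), take x = 11 + 13·((5−11)·6 mod 7) = 11 + 13·6 = 89.
Check: 89 mod 7 = 5, 89 mod 13 = 11.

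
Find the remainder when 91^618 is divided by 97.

Successive squares of 91 mod 97: 91^1≡91, 91^2≡36, 91^4≡35, 91^8≡61, 91^16≡35, 91^32≡61, 91^64≡35, 91^128≡61, 91^256≡35, 91^512≡61.
Since 618 = 2 + 8 + 32 + 64 + 512 in binary, 91^618 ≡ 36·61·61·35·61 ≡ 96 (mod 97).

96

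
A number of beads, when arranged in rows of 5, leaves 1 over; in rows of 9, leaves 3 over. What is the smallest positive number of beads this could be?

21

x ≡ 1 (mod 5) gives x ∈ {1, 6, 11, 16, 21}.
The first of these with x mod 9 = 3 is 21.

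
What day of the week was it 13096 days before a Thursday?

Dividing 13096 by 7 gives quotient 1870 and remainder 6.
Thursday − 6 days → Friday.

Friday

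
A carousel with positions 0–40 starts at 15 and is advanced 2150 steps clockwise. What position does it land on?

33

2150 mod 41 = 18 (since 52·41 = 2132).
(15 + 18) mod 41 = 33.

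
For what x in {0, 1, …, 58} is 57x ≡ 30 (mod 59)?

57⁻¹ ≡ 29 (mod 59) because 57·29 = 1653 = 28·59 + 1.
So x ≡ 29·30 = 870 ≡ 44 (mod 59).
Check: 57·44 = 2508 = 42·59 + 30.

44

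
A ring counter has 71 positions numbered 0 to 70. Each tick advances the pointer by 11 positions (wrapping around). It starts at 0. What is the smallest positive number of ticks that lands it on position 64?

51

The inverse of 11 mod 71 is 13 (since 11·13 = 143 ≡ 1).
Multiplying both sides by 13: x ≡ 13·64 = 832 ≡ 51 (mod 71).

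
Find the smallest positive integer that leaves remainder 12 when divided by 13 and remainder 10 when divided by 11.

x ≡ 10 (mod 11) gives x ∈ {10, 21, 32, 43, 54, 65, 76, 87, …}.
The first of these with x mod 13 = 12 is 142.

142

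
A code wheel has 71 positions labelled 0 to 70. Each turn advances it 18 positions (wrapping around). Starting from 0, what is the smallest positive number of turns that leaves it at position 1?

4

71 = 3·18 + 17
18 = 1·17 + 1
17 = 17·1 + 0
Back-substituting gives 18·4 ≡ 1 (mod 71).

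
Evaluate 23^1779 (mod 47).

Successive squares of 23 mod 47: 23^1≡23, 23^2≡12, 23^4≡3, 23^8≡9, 23^16≡34, 23^32≡28, 23^64≡32, 23^128≡37, 23^256≡6, 23^512≡36, 23^1024≡27.
1779 = 1 + 2 + 16 + 32 + 64 + 128 + 512 + 1024, so 23^1779 ≡ 23·12·34·28·32·37·36·27 ≡ 38 (mod 47).

38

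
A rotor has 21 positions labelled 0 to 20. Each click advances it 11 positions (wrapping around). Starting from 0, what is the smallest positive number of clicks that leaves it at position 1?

11·2 = 22 = 1·21 + 1, so 11⁻¹ ≡ 2 (mod 21).

2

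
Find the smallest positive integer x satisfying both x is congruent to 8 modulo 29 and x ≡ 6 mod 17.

414

x ≡ 6 (mod 17) gives x ∈ {6, 23, 40, 57, 74, 91, 108, 125, …}.
The first of these with x mod 29 = 8 is 414.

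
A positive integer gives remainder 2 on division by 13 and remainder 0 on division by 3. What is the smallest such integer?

x ≡ 0 (mod 3) gives x ∈ {0, 3, 6, 9, 12, 15}.
The first of these with x mod 13 = 2 is 15.

15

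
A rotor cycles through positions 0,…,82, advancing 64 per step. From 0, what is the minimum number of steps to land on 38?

81

64⁻¹ ≡ 48 (mod 83) because 64·48 = 3072 = 37·83 + 1.
Multiplying both sides by 48: x ≡ 48·38 = 1824 ≡ 81 (mod 83).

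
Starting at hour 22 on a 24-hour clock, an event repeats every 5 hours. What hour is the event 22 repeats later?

12

22·5 = 110.
Dividing 110 by 24 gives quotient 4 and remainder 14.
(22 + 14) mod 24 = 12.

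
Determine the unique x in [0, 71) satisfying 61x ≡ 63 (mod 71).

The inverse of 61 mod 71 is 7 (since 61·7 = 427 ≡ 1).
So x ≡ 7·63 = 441 ≡ 15 (mod 71).
Check: 61·15 = 915 = 12·71 + 63.

15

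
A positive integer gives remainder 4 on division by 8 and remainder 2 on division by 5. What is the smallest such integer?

12

x ≡ 2 (mod 5) gives x ∈ {2, 7, 12}.
The first of these with x mod 8 = 4 is 12.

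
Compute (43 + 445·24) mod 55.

53

445·24 = 10680.
10680 − 194·55 = 10, so 10680 ≡ 10 (mod 55).
(43 + 10) mod 55 = 53.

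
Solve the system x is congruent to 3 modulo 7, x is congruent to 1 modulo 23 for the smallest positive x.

24

x ≡ 3 (mod 7) gives x ∈ {3, 10, 17, 24}.
The first of these with x mod 23 = 1 is 24.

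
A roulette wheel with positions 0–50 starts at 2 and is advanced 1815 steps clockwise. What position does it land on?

1815 = 35·51 + 30, so 1815 mod 51 = 30.
(2 + 30) mod 51 = 32.

32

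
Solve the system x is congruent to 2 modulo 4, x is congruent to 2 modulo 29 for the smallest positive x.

2

x ≡ 2 (mod 4) gives x ∈ {2}.
The first of these with x mod 29 = 2 is 2.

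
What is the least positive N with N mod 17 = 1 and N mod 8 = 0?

120

Since 8·15 ≡ 1 (mod 17), take x = 0 + 8·((1−0)·15 mod 17) = 0 + 8·15 = 120.
Check: 120 mod 17 = 1, 120 mod 8 = 0.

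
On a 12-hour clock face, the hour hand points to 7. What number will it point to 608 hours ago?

608 − 50·12 = 8, so 608 ≡ 8 (mod 12).
7 − 8 → 11 on a 12-hour dial.

11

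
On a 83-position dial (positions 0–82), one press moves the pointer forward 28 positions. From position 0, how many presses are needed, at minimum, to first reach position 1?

83 = 2·28 + 27
28 = 1·27 + 1
27 = 27·1 + 0
Back-substituting gives 28·3 ≡ 1 (mod 83).

3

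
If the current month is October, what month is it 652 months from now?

February

652 = 54·12 + 4, so 652 mod 12 = 4.
October + 4 months → February.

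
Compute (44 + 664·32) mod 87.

664·32 = 21248.
21248 = 244·87 + 20, so 21248 mod 87 = 20.
(44 + 20) mod 87 = 64.

64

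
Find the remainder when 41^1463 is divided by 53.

8

Successive squares of 41 mod 53: 41^1≡41, 41^2≡38, 41^4≡13, 41^8≡10, 41^16≡47, 41^32≡36, 41^64≡24, 41^128≡46, 41^256≡49, 41^512≡16, 41^1024≡44.
1463 = 1 + 2 + 4 + 16 + 32 + 128 + 256 + 1024, so 41^1463 ≡ 41·38·13·47·36·46·49·44 ≡ 8 (mod 53).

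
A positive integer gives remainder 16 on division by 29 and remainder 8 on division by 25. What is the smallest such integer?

683

Since 25·7 ≡ 1 (mod 29), take x = 8 + 25·((16−8)·7 mod 29) = 8 + 25·27 = 683.
Check: 683 mod 29 = 16, 683 mod 25 = 8.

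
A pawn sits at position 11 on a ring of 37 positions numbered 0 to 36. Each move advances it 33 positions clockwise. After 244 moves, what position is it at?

34

244·33 = 8052.
8052 = 217·37 + 23, so 8052 mod 37 = 23.
(11 + 23) mod 37 = 34.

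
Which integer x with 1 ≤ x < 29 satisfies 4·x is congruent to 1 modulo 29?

29 = 7·4 + 1
4 = 4·1 + 0
Back-substituting gives 4·22 ≡ 1 (mod 29).

22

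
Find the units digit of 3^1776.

The units digit of 3^n cycles with period 4: 3, 9, 7, 1, …
1776 mod 4 = 0, so the last digit matches 3^4 = 1.

1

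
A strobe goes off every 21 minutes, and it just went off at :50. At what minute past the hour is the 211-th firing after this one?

41

211·21 = 4431.
4431 mod 60 = 51 (since 73·60 = 4380).
(50 + 51) mod 60 = 41.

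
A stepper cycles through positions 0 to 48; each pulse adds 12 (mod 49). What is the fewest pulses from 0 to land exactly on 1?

49 = 4·12 + 1
12 = 12·1 + 0
Back-substituting gives 12·45 ≡ 1 (mod 49).

45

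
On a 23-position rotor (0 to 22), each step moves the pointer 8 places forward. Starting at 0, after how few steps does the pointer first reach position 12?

13

The inverse of 8 mod 23 is 3 (since 8·3 = 24 ≡ 1).
Multiplying both sides by 3: x ≡ 3·12 = 36 ≡ 13 (mod 23).
Check: 8·13 = 104 = 4·23 + 12.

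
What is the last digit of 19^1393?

Last digits of 9^n: 9, 1 (period 2).
1393 mod 2 = 1, so the last digit matches 9^1 = 9.

9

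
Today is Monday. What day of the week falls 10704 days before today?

10704 = 1529·7 + 1, so 10704 mod 7 = 1.
Monday − 1 day → Sunday.

Sunday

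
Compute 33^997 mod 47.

By repeated squaring mod 47: 33^1≡33, 33^2≡8, 33^4≡17, 33^8≡7, 33^16≡2, 33^32≡4, 33^64≡16, 33^128≡21, 33^256≡18, 33^512≡42.
997 = 1 + 4 + 32 + 64 + 128 + 256 + 512, so 33^997 ≡ 33·17·4·16·21·18·42 ≡ 40 (mod 47).

40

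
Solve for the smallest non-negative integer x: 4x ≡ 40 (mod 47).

10

The inverse of 4 mod 47 is 12 (since 4·12 = 48 ≡ 1).
Multiplying both sides by 12: x ≡ 12·40 = 480 ≡ 10 (mod 47).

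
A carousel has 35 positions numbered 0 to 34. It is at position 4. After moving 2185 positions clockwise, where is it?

19

2185 mod 35 = 15 (since 62·35 = 2170).
(4 + 15) mod 35 = 19.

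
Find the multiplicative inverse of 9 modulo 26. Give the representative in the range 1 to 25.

3

26 = 2·9 + 8
9 = 1·8 + 1
8 = 8·1 + 0
Back-substituting gives 9·3 ≡ 1 (mod 26).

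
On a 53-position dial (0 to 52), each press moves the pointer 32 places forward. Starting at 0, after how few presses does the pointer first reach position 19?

The inverse of 32 mod 53 is 5 (since 32·5 = 160 ≡ 1).
Multiplying both sides by 5: x ≡ 5·19 = 95 ≡ 42 (mod 53).

42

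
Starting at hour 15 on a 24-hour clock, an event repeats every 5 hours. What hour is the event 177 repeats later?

12

177·5 = 885.
885 = 36·24 + 21, so 885 mod 24 = 21.
(15 + 21) mod 24 = 12.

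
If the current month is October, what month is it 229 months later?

November

229 mod 12 = 1 (since 19·12 = 228).
October + 1 month → November.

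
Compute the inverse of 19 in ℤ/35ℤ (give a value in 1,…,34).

24

35 = 1·19 + 16
19 = 1·16 + 3
16 = 5·3 + 1
3 = 3·1 + 0
Back-substituting gives 19·24 ≡ 1 (mod 35).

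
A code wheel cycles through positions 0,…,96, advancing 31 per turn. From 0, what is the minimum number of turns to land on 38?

31⁻¹ ≡ 72 (mod 97) because 31·72 = 2232 = 23·97 + 1.
So x ≡ 72·38 = 2736 ≡ 20 (mod 97).

20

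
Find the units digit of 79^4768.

Powers of 9 mod 10 repeat with period 2: 9, 1.
4768 leaves remainder 0 on division by 2, so 79^4768 ends in 1.

1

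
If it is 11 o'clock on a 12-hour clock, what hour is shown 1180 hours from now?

1180 − 98·12 = 4, so 1180 ≡ 4 (mod 12).
11 + 4 → 3 on a 12-hour dial.

3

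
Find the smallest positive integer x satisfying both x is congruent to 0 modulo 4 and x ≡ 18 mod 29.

76

x ≡ 0 (mod 4) gives x ∈ {0, 4, 8, 12, 16, 20, 24, 28, …}.
The first of these with x mod 29 = 18 is 76.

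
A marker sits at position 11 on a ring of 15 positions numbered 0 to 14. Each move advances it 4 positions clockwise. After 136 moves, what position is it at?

0

136·4 = 544.
544 mod 15 = 4 (since 36·15 = 540).
(11 + 4) mod 15 = 0.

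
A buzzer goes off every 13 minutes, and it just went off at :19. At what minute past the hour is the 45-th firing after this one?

4

45·13 = 585.
585 mod 60 = 45 (since 9·60 = 540).
(19 + 45) mod 60 = 4.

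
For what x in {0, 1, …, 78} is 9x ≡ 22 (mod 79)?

20

9⁻¹ ≡ 44 (mod 79) because 9·44 = 396 = 5·79 + 1.
So x ≡ 44·22 = 968 ≡ 20 (mod 79).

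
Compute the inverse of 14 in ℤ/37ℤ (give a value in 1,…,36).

14·8 = 112 = 3·37 + 1, so 14⁻¹ ≡ 8 (mod 37).

8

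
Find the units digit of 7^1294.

Last digits of 7^n: 7, 9, 3, 1 (period 4).
1294 mod 4 = 2, so the last digit matches 7^2 = 9.

9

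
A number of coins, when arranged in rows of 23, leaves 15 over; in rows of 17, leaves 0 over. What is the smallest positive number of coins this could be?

Since 17·19 ≡ 1 (mod 23), take x = 0 + 17·((15−0)·19 mod 23) = 0 + 17·9 = 153.
Check: 153 mod 23 = 15, 153 mod 17 = 0.

153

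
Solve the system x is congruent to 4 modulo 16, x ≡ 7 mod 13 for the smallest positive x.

x ≡ 7 (mod 13) gives x ∈ {7, 20}.
The first of these with x mod 16 = 4 is 20.

20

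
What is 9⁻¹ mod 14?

9·11 = 99 = 7·14 + 1, so 9⁻¹ ≡ 11 (mod 14).

11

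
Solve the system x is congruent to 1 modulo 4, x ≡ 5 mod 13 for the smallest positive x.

Since 13·1 ≡ 1 (mod 4), take x = 5 + 13·((1−5)·1 mod 4) = 5 + 13·0 = 5.
Check: 5 mod 4 = 1, 5 mod 13 = 5.

5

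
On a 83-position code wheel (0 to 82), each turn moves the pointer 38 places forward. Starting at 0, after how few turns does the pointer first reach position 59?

78

38⁻¹ ≡ 59 (mod 83) because 38·59 = 2242 = 27·83 + 1.
Multiplying both sides by 59: x ≡ 59·59 = 3481 ≡ 78 (mod 83).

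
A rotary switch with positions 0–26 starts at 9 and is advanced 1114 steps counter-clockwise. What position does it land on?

1114 mod 27 = 7 (since 41·27 = 1107).
(9 − 7) mod 27 = 2.

2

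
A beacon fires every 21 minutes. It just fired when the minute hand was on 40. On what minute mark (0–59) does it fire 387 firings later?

7

387·21 = 8127.
Dividing 8127 by 60 gives quotient 135 and remainder 27.
(40 + 27) mod 60 = 7.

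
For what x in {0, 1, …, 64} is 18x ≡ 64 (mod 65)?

18⁻¹ ≡ 47 (mod 65) because 18·47 = 846 = 13·65 + 1.
So x ≡ 47·64 = 3008 ≡ 18 (mod 65).
Check: 18·18 = 324 = 4·65 + 64.

18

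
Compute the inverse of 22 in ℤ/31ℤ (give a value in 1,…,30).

24

31 = 1·22 + 9
22 = 2·9 + 4
9 = 2·4 + 1
4 = 4·1 + 0
Back-substituting gives 22·24 ≡ 1 (mod 31).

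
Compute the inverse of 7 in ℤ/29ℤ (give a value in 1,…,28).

25

29 = 4·7 + 1
7 = 7·1 + 0
Back-substituting gives 7·25 ≡ 1 (mod 29).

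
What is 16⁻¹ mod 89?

16·39 = 624 = 7·89 + 1, so 16⁻¹ ≡ 39 (mod 89).

39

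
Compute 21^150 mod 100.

Successive squares of 21 mod 100: 21^1≡21, 21^2≡41, 21^4≡81, 21^8≡61, 21^16≡21, 21^32≡41, 21^64≡81, 21^128≡61.
150 = 2 + 4 + 16 + 128, so 21^150 ≡ 41·81·21·61 ≡ 1 (mod 100).

1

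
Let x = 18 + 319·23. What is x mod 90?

65

319·23 = 7337.
7337 − 81·90 = 47, so 7337 ≡ 47 (mod 90).
(18 + 47) mod 90 = 65.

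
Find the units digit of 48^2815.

Last digits of 8^n: 8, 4, 2, 6 (period 4).
2815 mod 4 = 3, so the last digit matches 8^3 = 2.

2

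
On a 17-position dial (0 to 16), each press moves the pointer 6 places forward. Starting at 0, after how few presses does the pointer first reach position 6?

1

The inverse of 6 mod 17 is 3 (since 6·3 = 18 ≡ 1).
So x ≡ 3·6 = 18 ≡ 1 (mod 17).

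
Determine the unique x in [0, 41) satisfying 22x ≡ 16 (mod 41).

38

The inverse of 22 mod 41 is 28 (since 22·28 = 616 ≡ 1).
So x ≡ 28·16 = 448 ≡ 38 (mod 41).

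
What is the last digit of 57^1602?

9

Powers of 7 mod 10 repeat with period 4: 7, 9, 3, 1.
1602 mod 4 = 2, so the last digit matches 7^2 = 9.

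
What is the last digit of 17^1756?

1

Last digits of 7^n: 7, 9, 3, 1 (period 4).
1756 leaves remainder 0 on division by 4, so 17^1756 ends in 1.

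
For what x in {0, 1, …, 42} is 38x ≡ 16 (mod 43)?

14

The inverse of 38 mod 43 is 17 (since 38·17 = 646 ≡ 1).
Multiplying both sides by 17: x ≡ 17·16 = 272 ≡ 14 (mod 43).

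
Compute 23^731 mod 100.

27

Square-and-reduce mod 100: 23^1≡23, 23^2≡29, 23^4≡41, 23^8≡81, 23^16≡61, 23^32≡21, 23^64≡41, 23^128≡81, 23^256≡61, 23^512≡21.
731 = 1 + 2 + 8 + 16 + 64 + 128 + 512, so 23^731 ≡ 23·29·81·61·41·81·21 ≡ 27 (mod 100).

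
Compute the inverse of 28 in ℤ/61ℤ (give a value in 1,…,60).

28·24 = 672 = 11·61 + 1, so 28⁻¹ ≡ 24 (mod 61).

24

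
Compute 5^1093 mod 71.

Successive squares of 5 mod 71: 5^1≡5, 5^2≡25, 5^4≡57, 5^8≡54, 5^16≡5, 5^32≡25, 5^64≡57, 5^128≡54, 5^256≡5, 5^512≡25, 5^1024≡57.
Since 1093 = 1 + 4 + 64 + 1024 in binary, 5^1093 ≡ 5·57·57·57 ≡ 54 (mod 71).

54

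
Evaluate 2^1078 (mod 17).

Square-and-reduce mod 17: 2^1≡2, 2^2≡4, 2^4≡16, 2^8≡1, 2^16≡1, 2^32≡1, 2^64≡1, 2^128≡1, 2^256≡1, 2^512≡1, 2^1024≡1.
Since 1078 = 2 + 4 + 16 + 32 + 1024 in binary, 2^1078 ≡ 4·16·1·1·1 ≡ 13 (mod 17).

13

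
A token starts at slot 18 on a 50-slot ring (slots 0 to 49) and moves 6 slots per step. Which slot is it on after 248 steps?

248·6 = 1488.
1488 mod 50 = 38 (since 29·50 = 1450).
(18 + 38) mod 50 = 6.

6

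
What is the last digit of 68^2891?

2

Last digits of 8^n: 8, 4, 2, 6 (period 4).
2891 mod 4 = 3, so the last digit matches 8^3 = 2.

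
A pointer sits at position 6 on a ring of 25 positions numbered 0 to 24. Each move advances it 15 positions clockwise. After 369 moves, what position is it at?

16

369·15 = 5535.
5535 − 221·25 = 10, so 5535 ≡ 10 (mod 25).
(6 + 10) mod 25 = 16.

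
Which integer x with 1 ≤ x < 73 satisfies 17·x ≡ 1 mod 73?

43

17·43 = 731 = 10·73 + 1, so 17⁻¹ ≡ 43 (mod 73).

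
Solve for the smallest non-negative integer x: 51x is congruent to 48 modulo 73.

The inverse of 51 mod 73 is 63 (since 51·63 = 3213 ≡ 1).
Multiplying both sides by 63: x ≡ 63·48 = 3024 ≡ 31 (mod 73).
Check: 51·31 = 1581 = 21·73 + 48.

31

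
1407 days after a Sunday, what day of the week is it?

1407 = 201·7 + 0, so 1407 mod 7 = 0.
Sunday + 0 days → Sunday.

Sunday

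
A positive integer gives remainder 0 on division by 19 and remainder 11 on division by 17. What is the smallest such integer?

266

x ≡ 11 (mod 17) gives x ∈ {11, 28, 45, 62, 79, 96, 113, 130, …}.
The first of these with x mod 19 = 0 is 266.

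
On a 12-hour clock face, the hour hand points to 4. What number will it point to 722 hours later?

6

722 mod 12 = 2 (since 60·12 = 720).
4 + 2 → 6 on a 12-hour dial.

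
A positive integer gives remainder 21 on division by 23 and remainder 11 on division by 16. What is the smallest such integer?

251

Since 16·13 ≡ 1 (mod 23), take x = 11 + 16·((21−11)·13 mod 23) = 11 + 16·15 = 251.
Check: 251 mod 23 = 21, 251 mod 16 = 11.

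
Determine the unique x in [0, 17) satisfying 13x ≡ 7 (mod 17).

11

The inverse of 13 mod 17 is 4 (since 13·4 = 52 ≡ 1).
So x ≡ 4·7 = 28 ≡ 11 (mod 17).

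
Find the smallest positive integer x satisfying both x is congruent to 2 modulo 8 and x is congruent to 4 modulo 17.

x ≡ 2 (mod 8) gives x ∈ {2, 10, 18, 26, 34, 42, 50, 58, …}.
The first of these with x mod 17 = 4 is 106.

106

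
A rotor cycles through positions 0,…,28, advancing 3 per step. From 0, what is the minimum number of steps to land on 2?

3⁻¹ ≡ 10 (mod 29) because 3·10 = 30 = 1·29 + 1.
Multiplying both sides by 10: x ≡ 10·2 = 20 ≡ 20 (mod 29).

20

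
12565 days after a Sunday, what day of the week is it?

12565 − 1795·7 = 0, so 12565 ≡ 0 (mod 7).
Sunday + 0 days → Sunday.

Sunday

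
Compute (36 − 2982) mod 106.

22

2982 − 28·106 = 14, so 2982 ≡ 14 (mod 106).
(36 − 14) mod 106 = 22.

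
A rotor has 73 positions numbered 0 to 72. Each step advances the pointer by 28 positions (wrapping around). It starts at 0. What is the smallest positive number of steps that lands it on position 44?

12

28⁻¹ ≡ 60 (mod 73) because 28·60 = 1680 = 23·73 + 1.
Multiplying both sides by 60: x ≡ 60·44 = 2640 ≡ 12 (mod 73).
Check: 28·12 = 336 = 4·73 + 44.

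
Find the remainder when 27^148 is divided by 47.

Square-and-reduce mod 47: 27^1≡27, 27^2≡24, 27^4≡12, 27^8≡3, 27^16≡9, 27^32≡34, 27^64≡28, 27^128≡32.
148 = 4 + 16 + 128, so 27^148 ≡ 12·9·32 ≡ 25 (mod 47).

25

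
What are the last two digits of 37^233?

By repeated squaring mod 100: 37^1≡37, 37^2≡69, 37^4≡61, 37^8≡21, 37^16≡41, 37^32≡81, 37^64≡61, 37^128≡21.
233 = 1 + 8 + 32 + 64 + 128, so 37^233 ≡ 37·21·81·61·21 ≡ 97 (mod 100).

97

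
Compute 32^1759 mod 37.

Square-and-reduce mod 37: 32^1≡32, 32^2≡25, 32^4≡33, 32^8≡16, 32^16≡34, 32^32≡9, 32^64≡7, 32^128≡12, 32^256≡33, 32^512≡16, 32^1024≡34.
Since 1759 = 1 + 2 + 4 + 8 + 16 + 64 + 128 + 512 + 1024 in binary, 32^1759 ≡ 32·25·33·16·34·7·12·16·34 ≡ 13 (mod 37).

13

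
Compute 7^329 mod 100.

Square-and-reduce mod 100: 7^1≡7, 7^2≡49, 7^4≡1, 7^8≡1, 7^16≡1, 7^32≡1, 7^64≡1, 7^128≡1, 7^256≡1.
329 = 1 + 8 + 64 + 256, so 7^329 ≡ 7·1·1·1 ≡ 7 (mod 100).

7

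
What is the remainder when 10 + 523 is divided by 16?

523 = 32·16 + 11, so 523 mod 16 = 11.
(10 + 11) mod 16 = 5.

5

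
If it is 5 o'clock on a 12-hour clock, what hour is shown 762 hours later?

11

762 = 63·12 + 6, so 762 mod 12 = 6.
5 + 6 → 11 on a 12-hour dial.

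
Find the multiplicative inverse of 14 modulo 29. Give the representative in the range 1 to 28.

27

29 = 2·14 + 1
14 = 14·1 + 0
Back-substituting gives 14·27 ≡ 1 (mod 29).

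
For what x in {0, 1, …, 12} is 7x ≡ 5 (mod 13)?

10

7⁻¹ ≡ 2 (mod 13) because 7·2 = 14 = 1·13 + 1.
So x ≡ 2·5 = 10 ≡ 10 (mod 13).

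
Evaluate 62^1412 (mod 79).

8

Square-and-reduce mod 79: 62^1≡62, 62^2≡52, 62^4≡18, 62^8≡8, 62^16≡64, 62^32≡67, 62^64≡65, 62^128≡38, 62^256≡22, 62^512≡10, 62^1024≡21.
1412 = 4 + 128 + 256 + 1024, so 62^1412 ≡ 18·38·22·21 ≡ 8 (mod 79).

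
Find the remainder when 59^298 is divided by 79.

13

Successive squares of 59 mod 79: 59^1≡59, 59^2≡5, 59^4≡25, 59^8≡72, 59^16≡49, 59^32≡31, 59^64≡13, 59^128≡11, 59^256≡42.
Since 298 = 2 + 8 + 32 + 256 in binary, 59^298 ≡ 5·72·31·42 ≡ 13 (mod 79).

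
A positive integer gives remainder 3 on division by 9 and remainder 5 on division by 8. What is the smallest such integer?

21

Since 8·8 ≡ 1 (mod 9), take x = 5 + 8·((3−5)·8 mod 9) = 5 + 8·2 = 21.
Check: 21 mod 9 = 3, 21 mod 8 = 5.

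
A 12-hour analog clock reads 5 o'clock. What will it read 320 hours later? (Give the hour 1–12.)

320 mod 12 = 8 (since 26·12 = 312).
5 + 8 → 1 on a 12-hour dial.

1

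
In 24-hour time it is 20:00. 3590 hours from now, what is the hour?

Dividing 3590 by 24 gives quotient 149 and remainder 14.
(20 + 14) mod 24 = 10.

10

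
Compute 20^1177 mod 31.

18

Successive squares of 20 mod 31: 20^1≡20, 20^2≡28, 20^4≡9, 20^8≡19, 20^16≡20, 20^32≡28, 20^64≡9, 20^128≡19, 20^256≡20, 20^512≡28, 20^1024≡9.
1177 = 1 + 8 + 16 + 128 + 1024, so 20^1177 ≡ 20·19·20·19·9 ≡ 18 (mod 31).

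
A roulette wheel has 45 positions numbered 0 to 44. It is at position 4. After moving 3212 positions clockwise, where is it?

3212 mod 45 = 17 (since 71·45 = 3195).
(4 + 17) mod 45 = 21.

21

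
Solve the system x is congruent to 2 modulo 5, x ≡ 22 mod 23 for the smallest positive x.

22

x ≡ 2 (mod 5) gives x ∈ {2, 7, 12, 17, 22}.
The first of these with x mod 23 = 22 is 22.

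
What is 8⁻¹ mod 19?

8·12 = 96 = 5·19 + 1, so 8⁻¹ ≡ 12 (mod 19).

12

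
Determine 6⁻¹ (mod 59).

59 = 9·6 + 5
6 = 1·5 + 1
5 = 5·1 + 0
Back-substituting gives 6·10 ≡ 1 (mod 59).

10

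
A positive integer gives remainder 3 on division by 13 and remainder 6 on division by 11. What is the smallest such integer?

94

x ≡ 6 (mod 11) gives x ∈ {6, 17, 28, 39, 50, 61, 72, 83, …}.
The first of these with x mod 13 = 3 is 94.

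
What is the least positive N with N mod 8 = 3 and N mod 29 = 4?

91

x ≡ 3 (mod 8) gives x ∈ {3, 11, 19, 27, 35, 43, 51, 59, …}.
The first of these with x mod 29 = 4 is 91.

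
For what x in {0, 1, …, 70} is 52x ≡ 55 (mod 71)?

The inverse of 52 mod 71 is 56 (since 52·56 = 2912 ≡ 1).
Multiplying both sides by 56: x ≡ 56·55 = 3080 ≡ 27 (mod 71).
Check: 52·27 = 1404 = 19·71 + 55.

27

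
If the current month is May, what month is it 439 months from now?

439 − 36·12 = 7, so 439 ≡ 7 (mod 12).
May + 7 months → December.

December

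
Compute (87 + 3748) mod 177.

118

Dividing 3748 by 177 gives quotient 21 and remainder 31.
(87 + 31) mod 177 = 118.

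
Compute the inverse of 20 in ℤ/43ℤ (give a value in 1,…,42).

28

20·28 = 560 = 13·43 + 1, so 20⁻¹ ≡ 28 (mod 43).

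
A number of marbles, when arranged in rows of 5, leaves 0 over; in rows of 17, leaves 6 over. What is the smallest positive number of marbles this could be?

40

Since 17·3 ≡ 1 (mod 5), take x = 6 + 17·((0−6)·3 mod 5) = 6 + 17·2 = 40.
Check: 40 mod 5 = 0, 40 mod 17 = 6.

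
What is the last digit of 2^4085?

Last digits of 2^n: 2, 4, 8, 6 (period 4).
4085 leaves remainder 1 on division by 4, so 2^4085 ends in 2.

2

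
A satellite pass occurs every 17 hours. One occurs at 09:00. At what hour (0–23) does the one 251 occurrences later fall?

251·17 = 4267.
Dividing 4267 by 24 gives quotient 177 and remainder 19.
(9 + 19) mod 24 = 4.

4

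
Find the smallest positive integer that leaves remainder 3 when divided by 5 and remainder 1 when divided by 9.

Since 9·4 ≡ 1 (mod 5), take x = 1 + 9·((3−1)·4 mod 5) = 1 + 9·3 = 28.
Check: 28 mod 5 = 3, 28 mod 9 = 1.

28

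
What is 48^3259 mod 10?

2

Last digits of 8^n: 8, 4, 2, 6 (period 4).
3259 leaves remainder 3 on division by 4, so 48^3259 ends in 2.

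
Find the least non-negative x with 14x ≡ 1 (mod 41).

The inverse of 14 mod 41 is 3 (since 14·3 = 42 ≡ 1).
So x ≡ 3·1 = 3 ≡ 3 (mod 41).
Check: 14·3 = 42 = 1·41 + 1.

3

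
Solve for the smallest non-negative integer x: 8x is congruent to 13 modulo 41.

The inverse of 8 mod 41 is 36 (since 8·36 = 288 ≡ 1).
Multiplying both sides by 36: x ≡ 36·13 = 468 ≡ 17 (mod 41).

17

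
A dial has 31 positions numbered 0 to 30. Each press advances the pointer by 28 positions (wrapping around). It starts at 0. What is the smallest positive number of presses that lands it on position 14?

The inverse of 28 mod 31 is 10 (since 28·10 = 280 ≡ 1).
Multiplying both sides by 10: x ≡ 10·14 = 140 ≡ 16 (mod 31).

16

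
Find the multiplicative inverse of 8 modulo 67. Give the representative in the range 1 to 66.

42

8·42 = 336 = 5·67 + 1, so 8⁻¹ ≡ 42 (mod 67).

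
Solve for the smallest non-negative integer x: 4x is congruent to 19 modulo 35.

31

4⁻¹ ≡ 9 (mod 35) because 4·9 = 36 = 1·35 + 1.
Multiplying both sides by 9: x ≡ 9·19 = 171 ≡ 31 (mod 35).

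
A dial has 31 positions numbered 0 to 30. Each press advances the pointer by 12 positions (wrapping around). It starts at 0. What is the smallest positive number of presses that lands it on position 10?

6

The inverse of 12 mod 31 is 13 (since 12·13 = 156 ≡ 1).
Multiplying both sides by 13: x ≡ 13·10 = 130 ≡ 6 (mod 31).
Check: 12·6 = 72 = 2·31 + 10.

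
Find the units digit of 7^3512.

1

The units digit of 7^n cycles with period 4: 7, 9, 3, 1, …
3512 mod 4 = 0, so the last digit matches 7^4 = 1.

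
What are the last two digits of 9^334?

61

Square-and-reduce mod 100: 9^1≡9, 9^2≡81, 9^4≡61, 9^8≡21, 9^16≡41, 9^32≡81, 9^64≡61, 9^128≡21, 9^256≡41.
334 = 2 + 4 + 8 + 64 + 256, so 9^334 ≡ 81·61·21·61·41 ≡ 61 (mod 100).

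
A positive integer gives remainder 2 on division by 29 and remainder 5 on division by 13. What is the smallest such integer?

31

x ≡ 5 (mod 13) gives x ∈ {5, 18, 31}.
The first of these with x mod 29 = 2 is 31.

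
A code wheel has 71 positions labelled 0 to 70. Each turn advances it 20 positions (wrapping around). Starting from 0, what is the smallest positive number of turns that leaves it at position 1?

71 = 3·20 + 11
20 = 1·11 + 9
11 = 1·9 + 2
9 = 4·2 + 1
2 = 2·1 + 0
Back-substituting gives 20·32 ≡ 1 (mod 71).

32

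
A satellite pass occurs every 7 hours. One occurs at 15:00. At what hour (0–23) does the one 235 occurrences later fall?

235·7 = 1645.
Dividing 1645 by 24 gives quotient 68 and remainder 13.
(15 + 13) mod 24 = 4.

4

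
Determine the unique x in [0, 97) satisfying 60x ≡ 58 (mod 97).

The inverse of 60 mod 97 is 76 (since 60·76 = 4560 ≡ 1).
So x ≡ 76·58 = 4408 ≡ 43 (mod 97).

43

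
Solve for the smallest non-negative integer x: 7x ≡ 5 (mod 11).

7⁻¹ ≡ 8 (mod 11) because 7·8 = 56 = 5·11 + 1.
Multiplying both sides by 8: x ≡ 8·5 = 40 ≡ 7 (mod 11).
Check: 7·7 = 49 = 4·11 + 5.

7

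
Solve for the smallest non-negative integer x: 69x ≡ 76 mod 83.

The inverse of 69 mod 83 is 77 (since 69·77 = 5313 ≡ 1).
So x ≡ 77·76 = 5852 ≡ 42 (mod 83).

42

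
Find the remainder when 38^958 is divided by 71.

2

Successive squares of 38 mod 71: 38^1≡38, 38^2≡24, 38^4≡8, 38^8≡64, 38^16≡49, 38^32≡58, 38^64≡27, 38^128≡19, 38^256≡6, 38^512≡36.
Since 958 = 2 + 4 + 8 + 16 + 32 + 128 + 256 + 512 in binary, 38^958 ≡ 24·8·64·49·58·19·6·36 ≡ 2 (mod 71).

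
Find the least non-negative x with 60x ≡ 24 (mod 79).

60⁻¹ ≡ 54 (mod 79) because 60·54 = 3240 = 41·79 + 1.
So x ≡ 54·24 = 1296 ≡ 32 (mod 79).

32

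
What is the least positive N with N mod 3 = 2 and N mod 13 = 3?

29

x ≡ 2 (mod 3) gives x ∈ {2, 5, 8, 11, 14, 17, 20, 23, …}.
The first of these with x mod 13 = 3 is 29.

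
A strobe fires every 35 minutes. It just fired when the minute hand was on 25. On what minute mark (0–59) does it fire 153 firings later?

40

153·35 = 5355.
5355 = 89·60 + 15, so 5355 mod 60 = 15.
(25 + 15) mod 60 = 40.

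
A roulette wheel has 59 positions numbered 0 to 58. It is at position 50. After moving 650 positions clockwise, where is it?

51

650 − 11·59 = 1, so 650 ≡ 1 (mod 59).
(50 + 1) mod 59 = 51.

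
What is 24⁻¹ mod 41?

12

41 = 1·24 + 17
24 = 1·17 + 7
17 = 2·7 + 3
7 = 2·3 + 1
3 = 3·1 + 0
Back-substituting gives 24·12 ≡ 1 (mod 41).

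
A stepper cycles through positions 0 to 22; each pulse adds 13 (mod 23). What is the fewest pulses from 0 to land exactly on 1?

13·16 = 208 = 9·23 + 1, so 13⁻¹ ≡ 16 (mod 23).

16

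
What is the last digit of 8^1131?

The units digit of 8^n cycles with period 4: 8, 4, 2, 6, …
1131 leaves remainder 3 on division by 4, so 8^1131 ends in 2.

2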